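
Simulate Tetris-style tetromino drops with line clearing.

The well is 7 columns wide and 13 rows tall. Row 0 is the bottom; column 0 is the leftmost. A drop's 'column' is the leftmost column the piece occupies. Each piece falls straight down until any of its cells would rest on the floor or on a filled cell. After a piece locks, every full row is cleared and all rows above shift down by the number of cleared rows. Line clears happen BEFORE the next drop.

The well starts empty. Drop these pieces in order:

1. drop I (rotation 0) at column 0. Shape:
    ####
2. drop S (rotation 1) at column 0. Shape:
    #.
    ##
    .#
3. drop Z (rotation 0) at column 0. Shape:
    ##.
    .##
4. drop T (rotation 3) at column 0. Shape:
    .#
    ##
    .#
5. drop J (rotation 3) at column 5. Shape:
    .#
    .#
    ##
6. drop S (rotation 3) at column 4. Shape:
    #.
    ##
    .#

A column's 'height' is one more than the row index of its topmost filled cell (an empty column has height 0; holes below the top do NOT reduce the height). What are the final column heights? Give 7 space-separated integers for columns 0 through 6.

Answer: 7 8 4 1 4 3 3

Derivation:
Drop 1: I rot0 at col 0 lands with bottom-row=0; cleared 0 line(s) (total 0); column heights now [1 1 1 1 0 0 0], max=1
Drop 2: S rot1 at col 0 lands with bottom-row=1; cleared 0 line(s) (total 0); column heights now [4 3 1 1 0 0 0], max=4
Drop 3: Z rot0 at col 0 lands with bottom-row=3; cleared 0 line(s) (total 0); column heights now [5 5 4 1 0 0 0], max=5
Drop 4: T rot3 at col 0 lands with bottom-row=5; cleared 0 line(s) (total 0); column heights now [7 8 4 1 0 0 0], max=8
Drop 5: J rot3 at col 5 lands with bottom-row=0; cleared 0 line(s) (total 0); column heights now [7 8 4 1 0 1 3], max=8
Drop 6: S rot3 at col 4 lands with bottom-row=1; cleared 0 line(s) (total 0); column heights now [7 8 4 1 4 3 3], max=8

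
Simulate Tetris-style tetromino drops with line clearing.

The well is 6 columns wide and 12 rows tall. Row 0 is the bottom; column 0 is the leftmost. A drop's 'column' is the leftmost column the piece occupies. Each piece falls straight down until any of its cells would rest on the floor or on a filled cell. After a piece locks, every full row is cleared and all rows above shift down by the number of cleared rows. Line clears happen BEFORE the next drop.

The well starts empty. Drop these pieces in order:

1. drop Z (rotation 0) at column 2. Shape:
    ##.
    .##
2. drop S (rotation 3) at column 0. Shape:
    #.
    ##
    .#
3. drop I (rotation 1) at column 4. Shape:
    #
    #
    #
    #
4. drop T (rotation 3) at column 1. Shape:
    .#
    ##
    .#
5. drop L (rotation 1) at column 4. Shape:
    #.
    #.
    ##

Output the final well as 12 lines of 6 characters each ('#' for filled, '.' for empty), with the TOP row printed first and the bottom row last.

Answer: ......
......
......
......
....#.
....#.
....##
..#.#.
.##.#.
#.#.#.
#####.
.#.##.

Derivation:
Drop 1: Z rot0 at col 2 lands with bottom-row=0; cleared 0 line(s) (total 0); column heights now [0 0 2 2 1 0], max=2
Drop 2: S rot3 at col 0 lands with bottom-row=0; cleared 0 line(s) (total 0); column heights now [3 2 2 2 1 0], max=3
Drop 3: I rot1 at col 4 lands with bottom-row=1; cleared 0 line(s) (total 0); column heights now [3 2 2 2 5 0], max=5
Drop 4: T rot3 at col 1 lands with bottom-row=2; cleared 0 line(s) (total 0); column heights now [3 4 5 2 5 0], max=5
Drop 5: L rot1 at col 4 lands with bottom-row=5; cleared 0 line(s) (total 0); column heights now [3 4 5 2 8 6], max=8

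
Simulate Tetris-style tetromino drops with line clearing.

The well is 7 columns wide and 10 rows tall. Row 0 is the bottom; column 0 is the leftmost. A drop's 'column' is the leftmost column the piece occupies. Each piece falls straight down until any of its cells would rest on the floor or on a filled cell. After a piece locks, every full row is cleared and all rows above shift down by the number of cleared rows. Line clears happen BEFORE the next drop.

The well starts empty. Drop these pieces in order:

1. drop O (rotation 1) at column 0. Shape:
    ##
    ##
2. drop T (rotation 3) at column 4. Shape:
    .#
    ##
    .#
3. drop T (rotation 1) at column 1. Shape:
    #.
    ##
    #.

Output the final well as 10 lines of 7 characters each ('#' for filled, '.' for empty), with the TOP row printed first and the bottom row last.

Drop 1: O rot1 at col 0 lands with bottom-row=0; cleared 0 line(s) (total 0); column heights now [2 2 0 0 0 0 0], max=2
Drop 2: T rot3 at col 4 lands with bottom-row=0; cleared 0 line(s) (total 0); column heights now [2 2 0 0 2 3 0], max=3
Drop 3: T rot1 at col 1 lands with bottom-row=2; cleared 0 line(s) (total 0); column heights now [2 5 4 0 2 3 0], max=5

Answer: .......
.......
.......
.......
.......
.#.....
.##....
.#...#.
##..##.
##...#.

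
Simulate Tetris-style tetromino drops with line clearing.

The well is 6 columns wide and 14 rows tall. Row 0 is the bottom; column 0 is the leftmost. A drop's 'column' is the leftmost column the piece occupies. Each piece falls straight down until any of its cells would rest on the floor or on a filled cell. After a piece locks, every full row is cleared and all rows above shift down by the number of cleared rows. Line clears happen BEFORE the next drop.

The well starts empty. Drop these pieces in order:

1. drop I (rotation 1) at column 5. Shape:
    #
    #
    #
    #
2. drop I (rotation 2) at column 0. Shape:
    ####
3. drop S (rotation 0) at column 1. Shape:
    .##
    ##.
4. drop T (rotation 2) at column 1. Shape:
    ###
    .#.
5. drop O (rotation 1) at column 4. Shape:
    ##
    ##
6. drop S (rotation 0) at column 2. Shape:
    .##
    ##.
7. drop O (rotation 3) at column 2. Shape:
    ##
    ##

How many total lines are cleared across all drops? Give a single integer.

Answer: 0

Derivation:
Drop 1: I rot1 at col 5 lands with bottom-row=0; cleared 0 line(s) (total 0); column heights now [0 0 0 0 0 4], max=4
Drop 2: I rot2 at col 0 lands with bottom-row=0; cleared 0 line(s) (total 0); column heights now [1 1 1 1 0 4], max=4
Drop 3: S rot0 at col 1 lands with bottom-row=1; cleared 0 line(s) (total 0); column heights now [1 2 3 3 0 4], max=4
Drop 4: T rot2 at col 1 lands with bottom-row=3; cleared 0 line(s) (total 0); column heights now [1 5 5 5 0 4], max=5
Drop 5: O rot1 at col 4 lands with bottom-row=4; cleared 0 line(s) (total 0); column heights now [1 5 5 5 6 6], max=6
Drop 6: S rot0 at col 2 lands with bottom-row=5; cleared 0 line(s) (total 0); column heights now [1 5 6 7 7 6], max=7
Drop 7: O rot3 at col 2 lands with bottom-row=7; cleared 0 line(s) (total 0); column heights now [1 5 9 9 7 6], max=9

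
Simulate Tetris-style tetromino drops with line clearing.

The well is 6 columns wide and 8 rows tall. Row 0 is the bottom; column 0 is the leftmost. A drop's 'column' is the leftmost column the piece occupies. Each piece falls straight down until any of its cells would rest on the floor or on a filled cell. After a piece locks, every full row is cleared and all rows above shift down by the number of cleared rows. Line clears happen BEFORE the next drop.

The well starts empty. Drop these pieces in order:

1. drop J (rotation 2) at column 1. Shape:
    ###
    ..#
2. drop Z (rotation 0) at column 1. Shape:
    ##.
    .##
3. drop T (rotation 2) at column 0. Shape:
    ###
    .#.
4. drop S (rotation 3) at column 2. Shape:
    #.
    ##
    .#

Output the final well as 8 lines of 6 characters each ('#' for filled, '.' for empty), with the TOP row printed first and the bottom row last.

Drop 1: J rot2 at col 1 lands with bottom-row=0; cleared 0 line(s) (total 0); column heights now [0 2 2 2 0 0], max=2
Drop 2: Z rot0 at col 1 lands with bottom-row=2; cleared 0 line(s) (total 0); column heights now [0 4 4 3 0 0], max=4
Drop 3: T rot2 at col 0 lands with bottom-row=4; cleared 0 line(s) (total 0); column heights now [6 6 6 3 0 0], max=6
Drop 4: S rot3 at col 2 lands with bottom-row=5; cleared 0 line(s) (total 0); column heights now [6 6 8 7 0 0], max=8

Answer: ..#...
..##..
####..
.#....
.##...
..##..
.###..
...#..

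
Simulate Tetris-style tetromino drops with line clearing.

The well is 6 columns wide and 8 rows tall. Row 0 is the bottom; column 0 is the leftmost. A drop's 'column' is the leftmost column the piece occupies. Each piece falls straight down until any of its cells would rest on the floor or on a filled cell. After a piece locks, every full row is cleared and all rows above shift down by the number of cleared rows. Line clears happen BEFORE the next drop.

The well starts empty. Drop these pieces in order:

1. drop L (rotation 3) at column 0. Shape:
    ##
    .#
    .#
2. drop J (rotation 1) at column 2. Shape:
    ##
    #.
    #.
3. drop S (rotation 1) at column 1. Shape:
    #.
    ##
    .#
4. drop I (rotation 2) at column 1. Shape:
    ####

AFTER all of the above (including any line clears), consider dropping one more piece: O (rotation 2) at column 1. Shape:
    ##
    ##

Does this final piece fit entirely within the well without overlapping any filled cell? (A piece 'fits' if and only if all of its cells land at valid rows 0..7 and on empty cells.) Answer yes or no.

Answer: no

Derivation:
Drop 1: L rot3 at col 0 lands with bottom-row=0; cleared 0 line(s) (total 0); column heights now [3 3 0 0 0 0], max=3
Drop 2: J rot1 at col 2 lands with bottom-row=0; cleared 0 line(s) (total 0); column heights now [3 3 3 3 0 0], max=3
Drop 3: S rot1 at col 1 lands with bottom-row=3; cleared 0 line(s) (total 0); column heights now [3 6 5 3 0 0], max=6
Drop 4: I rot2 at col 1 lands with bottom-row=6; cleared 0 line(s) (total 0); column heights now [3 7 7 7 7 0], max=7
Test piece O rot2 at col 1 (width 2): heights before test = [3 7 7 7 7 0]; fits = False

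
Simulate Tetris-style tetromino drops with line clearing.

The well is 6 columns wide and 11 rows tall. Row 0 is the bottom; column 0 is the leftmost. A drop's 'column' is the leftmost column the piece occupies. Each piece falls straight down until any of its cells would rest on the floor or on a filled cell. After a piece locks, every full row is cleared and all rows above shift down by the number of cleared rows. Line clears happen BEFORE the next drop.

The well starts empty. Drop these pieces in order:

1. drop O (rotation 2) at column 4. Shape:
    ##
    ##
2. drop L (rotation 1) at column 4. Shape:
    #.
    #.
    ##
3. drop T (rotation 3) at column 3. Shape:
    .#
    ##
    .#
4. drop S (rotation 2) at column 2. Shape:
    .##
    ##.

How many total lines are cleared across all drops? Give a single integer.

Answer: 0

Derivation:
Drop 1: O rot2 at col 4 lands with bottom-row=0; cleared 0 line(s) (total 0); column heights now [0 0 0 0 2 2], max=2
Drop 2: L rot1 at col 4 lands with bottom-row=2; cleared 0 line(s) (total 0); column heights now [0 0 0 0 5 3], max=5
Drop 3: T rot3 at col 3 lands with bottom-row=5; cleared 0 line(s) (total 0); column heights now [0 0 0 7 8 3], max=8
Drop 4: S rot2 at col 2 lands with bottom-row=7; cleared 0 line(s) (total 0); column heights now [0 0 8 9 9 3], max=9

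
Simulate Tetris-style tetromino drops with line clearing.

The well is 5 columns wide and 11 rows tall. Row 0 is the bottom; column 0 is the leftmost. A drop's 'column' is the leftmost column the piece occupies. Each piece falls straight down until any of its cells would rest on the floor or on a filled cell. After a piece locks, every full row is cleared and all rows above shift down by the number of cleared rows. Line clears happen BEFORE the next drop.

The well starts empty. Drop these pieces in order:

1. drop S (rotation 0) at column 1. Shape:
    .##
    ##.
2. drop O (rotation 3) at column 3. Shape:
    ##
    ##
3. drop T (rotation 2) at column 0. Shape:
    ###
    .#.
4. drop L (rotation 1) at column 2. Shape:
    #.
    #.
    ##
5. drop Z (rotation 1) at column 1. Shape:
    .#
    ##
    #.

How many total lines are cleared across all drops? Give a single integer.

Drop 1: S rot0 at col 1 lands with bottom-row=0; cleared 0 line(s) (total 0); column heights now [0 1 2 2 0], max=2
Drop 2: O rot3 at col 3 lands with bottom-row=2; cleared 0 line(s) (total 0); column heights now [0 1 2 4 4], max=4
Drop 3: T rot2 at col 0 lands with bottom-row=1; cleared 1 line(s) (total 1); column heights now [0 2 2 3 3], max=3
Drop 4: L rot1 at col 2 lands with bottom-row=3; cleared 0 line(s) (total 1); column heights now [0 2 6 4 3], max=6
Drop 5: Z rot1 at col 1 lands with bottom-row=5; cleared 0 line(s) (total 1); column heights now [0 7 8 4 3], max=8

Answer: 1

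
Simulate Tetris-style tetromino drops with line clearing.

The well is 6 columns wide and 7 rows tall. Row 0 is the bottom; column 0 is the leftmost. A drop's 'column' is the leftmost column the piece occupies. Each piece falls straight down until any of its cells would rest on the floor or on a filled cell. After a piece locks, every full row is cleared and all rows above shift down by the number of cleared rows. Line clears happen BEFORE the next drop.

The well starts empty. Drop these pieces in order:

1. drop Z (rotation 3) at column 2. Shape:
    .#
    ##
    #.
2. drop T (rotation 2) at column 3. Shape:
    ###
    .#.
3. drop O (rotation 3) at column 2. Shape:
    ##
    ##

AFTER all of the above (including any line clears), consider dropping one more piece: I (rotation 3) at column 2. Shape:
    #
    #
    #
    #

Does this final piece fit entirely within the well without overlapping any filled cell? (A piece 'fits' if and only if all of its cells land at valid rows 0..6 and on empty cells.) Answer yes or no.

Answer: no

Derivation:
Drop 1: Z rot3 at col 2 lands with bottom-row=0; cleared 0 line(s) (total 0); column heights now [0 0 2 3 0 0], max=3
Drop 2: T rot2 at col 3 lands with bottom-row=2; cleared 0 line(s) (total 0); column heights now [0 0 2 4 4 4], max=4
Drop 3: O rot3 at col 2 lands with bottom-row=4; cleared 0 line(s) (total 0); column heights now [0 0 6 6 4 4], max=6
Test piece I rot3 at col 2 (width 1): heights before test = [0 0 6 6 4 4]; fits = False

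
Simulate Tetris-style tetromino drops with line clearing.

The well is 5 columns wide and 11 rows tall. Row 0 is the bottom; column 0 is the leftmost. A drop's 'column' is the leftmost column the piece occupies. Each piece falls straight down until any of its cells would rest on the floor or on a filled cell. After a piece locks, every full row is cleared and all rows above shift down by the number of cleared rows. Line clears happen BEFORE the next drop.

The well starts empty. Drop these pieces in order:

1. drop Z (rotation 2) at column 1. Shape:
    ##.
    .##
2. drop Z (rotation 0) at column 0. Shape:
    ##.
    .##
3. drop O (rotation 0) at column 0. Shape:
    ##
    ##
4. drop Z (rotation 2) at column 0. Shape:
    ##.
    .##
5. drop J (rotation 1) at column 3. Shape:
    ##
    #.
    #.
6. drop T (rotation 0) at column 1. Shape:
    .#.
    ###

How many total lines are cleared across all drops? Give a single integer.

Answer: 0

Derivation:
Drop 1: Z rot2 at col 1 lands with bottom-row=0; cleared 0 line(s) (total 0); column heights now [0 2 2 1 0], max=2
Drop 2: Z rot0 at col 0 lands with bottom-row=2; cleared 0 line(s) (total 0); column heights now [4 4 3 1 0], max=4
Drop 3: O rot0 at col 0 lands with bottom-row=4; cleared 0 line(s) (total 0); column heights now [6 6 3 1 0], max=6
Drop 4: Z rot2 at col 0 lands with bottom-row=6; cleared 0 line(s) (total 0); column heights now [8 8 7 1 0], max=8
Drop 5: J rot1 at col 3 lands with bottom-row=1; cleared 0 line(s) (total 0); column heights now [8 8 7 4 4], max=8
Drop 6: T rot0 at col 1 lands with bottom-row=8; cleared 0 line(s) (total 0); column heights now [8 9 10 9 4], max=10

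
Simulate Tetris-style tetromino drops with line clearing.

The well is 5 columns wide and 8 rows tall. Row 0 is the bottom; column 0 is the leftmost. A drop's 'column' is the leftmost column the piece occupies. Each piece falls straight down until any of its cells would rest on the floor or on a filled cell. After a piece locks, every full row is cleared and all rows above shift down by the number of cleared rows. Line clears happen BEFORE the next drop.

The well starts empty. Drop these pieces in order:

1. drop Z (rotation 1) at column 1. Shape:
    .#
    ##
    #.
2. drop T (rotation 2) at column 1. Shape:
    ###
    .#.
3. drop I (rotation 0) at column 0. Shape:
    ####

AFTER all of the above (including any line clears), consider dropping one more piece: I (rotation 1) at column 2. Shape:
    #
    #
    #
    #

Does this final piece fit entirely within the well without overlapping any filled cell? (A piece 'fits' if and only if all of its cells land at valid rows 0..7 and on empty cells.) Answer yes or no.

Drop 1: Z rot1 at col 1 lands with bottom-row=0; cleared 0 line(s) (total 0); column heights now [0 2 3 0 0], max=3
Drop 2: T rot2 at col 1 lands with bottom-row=3; cleared 0 line(s) (total 0); column heights now [0 5 5 5 0], max=5
Drop 3: I rot0 at col 0 lands with bottom-row=5; cleared 0 line(s) (total 0); column heights now [6 6 6 6 0], max=6
Test piece I rot1 at col 2 (width 1): heights before test = [6 6 6 6 0]; fits = False

Answer: no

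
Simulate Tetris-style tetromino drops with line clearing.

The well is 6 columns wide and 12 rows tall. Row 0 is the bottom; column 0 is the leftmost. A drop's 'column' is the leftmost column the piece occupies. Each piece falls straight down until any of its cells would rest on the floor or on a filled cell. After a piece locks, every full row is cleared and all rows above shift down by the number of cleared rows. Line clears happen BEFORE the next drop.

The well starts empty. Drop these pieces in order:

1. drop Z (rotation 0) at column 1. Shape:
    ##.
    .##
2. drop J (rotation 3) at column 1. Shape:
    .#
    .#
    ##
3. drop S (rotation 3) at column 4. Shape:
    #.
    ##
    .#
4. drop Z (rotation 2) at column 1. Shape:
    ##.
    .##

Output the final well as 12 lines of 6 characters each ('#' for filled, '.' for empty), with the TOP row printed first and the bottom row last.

Drop 1: Z rot0 at col 1 lands with bottom-row=0; cleared 0 line(s) (total 0); column heights now [0 2 2 1 0 0], max=2
Drop 2: J rot3 at col 1 lands with bottom-row=2; cleared 0 line(s) (total 0); column heights now [0 3 5 1 0 0], max=5
Drop 3: S rot3 at col 4 lands with bottom-row=0; cleared 0 line(s) (total 0); column heights now [0 3 5 1 3 2], max=5
Drop 4: Z rot2 at col 1 lands with bottom-row=5; cleared 0 line(s) (total 0); column heights now [0 7 7 6 3 2], max=7

Answer: ......
......
......
......
......
.##...
..##..
..#...
..#...
.##.#.
.##.##
..##.#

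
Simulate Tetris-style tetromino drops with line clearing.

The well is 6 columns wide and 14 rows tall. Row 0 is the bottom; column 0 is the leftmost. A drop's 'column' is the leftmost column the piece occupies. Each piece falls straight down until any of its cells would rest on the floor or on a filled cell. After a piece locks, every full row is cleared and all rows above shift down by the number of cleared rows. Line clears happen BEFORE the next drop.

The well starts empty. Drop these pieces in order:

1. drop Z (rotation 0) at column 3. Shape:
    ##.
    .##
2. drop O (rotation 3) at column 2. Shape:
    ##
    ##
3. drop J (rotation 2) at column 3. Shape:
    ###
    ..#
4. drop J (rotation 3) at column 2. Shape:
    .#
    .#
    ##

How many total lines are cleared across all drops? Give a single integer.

Answer: 0

Derivation:
Drop 1: Z rot0 at col 3 lands with bottom-row=0; cleared 0 line(s) (total 0); column heights now [0 0 0 2 2 1], max=2
Drop 2: O rot3 at col 2 lands with bottom-row=2; cleared 0 line(s) (total 0); column heights now [0 0 4 4 2 1], max=4
Drop 3: J rot2 at col 3 lands with bottom-row=3; cleared 0 line(s) (total 0); column heights now [0 0 4 5 5 5], max=5
Drop 4: J rot3 at col 2 lands with bottom-row=5; cleared 0 line(s) (total 0); column heights now [0 0 6 8 5 5], max=8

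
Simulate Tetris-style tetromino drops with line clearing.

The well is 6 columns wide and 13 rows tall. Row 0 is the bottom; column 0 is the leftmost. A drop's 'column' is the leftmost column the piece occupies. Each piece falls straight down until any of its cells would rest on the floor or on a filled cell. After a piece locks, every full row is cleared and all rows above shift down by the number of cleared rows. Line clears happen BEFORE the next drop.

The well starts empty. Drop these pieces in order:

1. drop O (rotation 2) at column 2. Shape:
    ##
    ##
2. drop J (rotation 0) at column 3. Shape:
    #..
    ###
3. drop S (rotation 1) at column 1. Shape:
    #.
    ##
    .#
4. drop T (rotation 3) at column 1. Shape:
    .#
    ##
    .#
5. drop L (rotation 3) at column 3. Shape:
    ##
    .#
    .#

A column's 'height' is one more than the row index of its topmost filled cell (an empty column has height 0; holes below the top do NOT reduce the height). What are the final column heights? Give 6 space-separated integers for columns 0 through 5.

Answer: 0 6 7 6 6 3

Derivation:
Drop 1: O rot2 at col 2 lands with bottom-row=0; cleared 0 line(s) (total 0); column heights now [0 0 2 2 0 0], max=2
Drop 2: J rot0 at col 3 lands with bottom-row=2; cleared 0 line(s) (total 0); column heights now [0 0 2 4 3 3], max=4
Drop 3: S rot1 at col 1 lands with bottom-row=2; cleared 0 line(s) (total 0); column heights now [0 5 4 4 3 3], max=5
Drop 4: T rot3 at col 1 lands with bottom-row=4; cleared 0 line(s) (total 0); column heights now [0 6 7 4 3 3], max=7
Drop 5: L rot3 at col 3 lands with bottom-row=3; cleared 0 line(s) (total 0); column heights now [0 6 7 6 6 3], max=7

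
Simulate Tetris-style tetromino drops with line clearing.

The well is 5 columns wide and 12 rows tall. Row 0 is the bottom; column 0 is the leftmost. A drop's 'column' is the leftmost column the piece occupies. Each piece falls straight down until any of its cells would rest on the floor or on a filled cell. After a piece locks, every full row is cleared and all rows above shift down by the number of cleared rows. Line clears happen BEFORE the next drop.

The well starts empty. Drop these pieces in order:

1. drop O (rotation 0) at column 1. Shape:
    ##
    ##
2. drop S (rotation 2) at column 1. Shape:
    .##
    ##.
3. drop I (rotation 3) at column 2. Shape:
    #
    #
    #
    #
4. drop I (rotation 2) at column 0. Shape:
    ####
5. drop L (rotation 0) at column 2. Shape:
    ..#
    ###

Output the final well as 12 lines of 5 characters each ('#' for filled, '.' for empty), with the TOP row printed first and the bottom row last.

Drop 1: O rot0 at col 1 lands with bottom-row=0; cleared 0 line(s) (total 0); column heights now [0 2 2 0 0], max=2
Drop 2: S rot2 at col 1 lands with bottom-row=2; cleared 0 line(s) (total 0); column heights now [0 3 4 4 0], max=4
Drop 3: I rot3 at col 2 lands with bottom-row=4; cleared 0 line(s) (total 0); column heights now [0 3 8 4 0], max=8
Drop 4: I rot2 at col 0 lands with bottom-row=8; cleared 0 line(s) (total 0); column heights now [9 9 9 9 0], max=9
Drop 5: L rot0 at col 2 lands with bottom-row=9; cleared 0 line(s) (total 0); column heights now [9 9 10 10 11], max=11

Answer: .....
....#
..###
####.
..#..
..#..
..#..
..#..
..##.
.##..
.##..
.##..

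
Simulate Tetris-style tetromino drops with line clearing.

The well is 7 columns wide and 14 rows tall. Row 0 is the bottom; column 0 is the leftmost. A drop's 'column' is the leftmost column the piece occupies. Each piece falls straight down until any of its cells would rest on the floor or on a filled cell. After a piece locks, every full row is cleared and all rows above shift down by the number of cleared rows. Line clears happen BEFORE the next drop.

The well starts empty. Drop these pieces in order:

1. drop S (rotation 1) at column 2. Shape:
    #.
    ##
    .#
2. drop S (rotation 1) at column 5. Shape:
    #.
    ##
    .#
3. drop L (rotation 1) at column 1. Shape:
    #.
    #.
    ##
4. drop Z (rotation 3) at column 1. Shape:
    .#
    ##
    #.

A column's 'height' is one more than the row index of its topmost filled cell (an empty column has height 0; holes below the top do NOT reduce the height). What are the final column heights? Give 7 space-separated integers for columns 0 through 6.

Drop 1: S rot1 at col 2 lands with bottom-row=0; cleared 0 line(s) (total 0); column heights now [0 0 3 2 0 0 0], max=3
Drop 2: S rot1 at col 5 lands with bottom-row=0; cleared 0 line(s) (total 0); column heights now [0 0 3 2 0 3 2], max=3
Drop 3: L rot1 at col 1 lands with bottom-row=3; cleared 0 line(s) (total 0); column heights now [0 6 4 2 0 3 2], max=6
Drop 4: Z rot3 at col 1 lands with bottom-row=6; cleared 0 line(s) (total 0); column heights now [0 8 9 2 0 3 2], max=9

Answer: 0 8 9 2 0 3 2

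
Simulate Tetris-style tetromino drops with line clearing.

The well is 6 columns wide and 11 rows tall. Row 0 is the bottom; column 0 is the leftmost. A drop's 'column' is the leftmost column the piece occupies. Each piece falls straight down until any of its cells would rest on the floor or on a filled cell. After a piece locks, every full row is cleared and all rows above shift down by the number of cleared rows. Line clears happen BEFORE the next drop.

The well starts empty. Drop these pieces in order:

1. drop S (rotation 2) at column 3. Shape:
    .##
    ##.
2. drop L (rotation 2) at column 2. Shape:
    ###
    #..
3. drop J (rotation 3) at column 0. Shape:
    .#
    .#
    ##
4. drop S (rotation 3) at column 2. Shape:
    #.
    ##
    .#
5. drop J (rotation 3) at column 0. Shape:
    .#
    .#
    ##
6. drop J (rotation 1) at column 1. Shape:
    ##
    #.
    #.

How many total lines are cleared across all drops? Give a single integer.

Drop 1: S rot2 at col 3 lands with bottom-row=0; cleared 0 line(s) (total 0); column heights now [0 0 0 1 2 2], max=2
Drop 2: L rot2 at col 2 lands with bottom-row=1; cleared 0 line(s) (total 0); column heights now [0 0 3 3 3 2], max=3
Drop 3: J rot3 at col 0 lands with bottom-row=0; cleared 0 line(s) (total 0); column heights now [1 3 3 3 3 2], max=3
Drop 4: S rot3 at col 2 lands with bottom-row=3; cleared 0 line(s) (total 0); column heights now [1 3 6 5 3 2], max=6
Drop 5: J rot3 at col 0 lands with bottom-row=3; cleared 0 line(s) (total 0); column heights now [4 6 6 5 3 2], max=6
Drop 6: J rot1 at col 1 lands with bottom-row=6; cleared 0 line(s) (total 0); column heights now [4 9 9 5 3 2], max=9

Answer: 0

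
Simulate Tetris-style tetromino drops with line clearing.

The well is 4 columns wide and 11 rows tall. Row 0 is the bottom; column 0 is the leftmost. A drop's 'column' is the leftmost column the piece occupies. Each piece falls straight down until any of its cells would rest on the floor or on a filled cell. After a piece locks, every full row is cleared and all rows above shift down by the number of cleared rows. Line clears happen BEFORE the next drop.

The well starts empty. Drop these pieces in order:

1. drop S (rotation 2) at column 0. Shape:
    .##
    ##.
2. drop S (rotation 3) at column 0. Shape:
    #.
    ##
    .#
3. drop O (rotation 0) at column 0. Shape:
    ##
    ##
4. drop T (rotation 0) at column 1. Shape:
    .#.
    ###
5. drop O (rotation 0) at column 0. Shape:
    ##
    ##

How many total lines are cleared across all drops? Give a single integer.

Drop 1: S rot2 at col 0 lands with bottom-row=0; cleared 0 line(s) (total 0); column heights now [1 2 2 0], max=2
Drop 2: S rot3 at col 0 lands with bottom-row=2; cleared 0 line(s) (total 0); column heights now [5 4 2 0], max=5
Drop 3: O rot0 at col 0 lands with bottom-row=5; cleared 0 line(s) (total 0); column heights now [7 7 2 0], max=7
Drop 4: T rot0 at col 1 lands with bottom-row=7; cleared 0 line(s) (total 0); column heights now [7 8 9 8], max=9
Drop 5: O rot0 at col 0 lands with bottom-row=8; cleared 0 line(s) (total 0); column heights now [10 10 9 8], max=10

Answer: 0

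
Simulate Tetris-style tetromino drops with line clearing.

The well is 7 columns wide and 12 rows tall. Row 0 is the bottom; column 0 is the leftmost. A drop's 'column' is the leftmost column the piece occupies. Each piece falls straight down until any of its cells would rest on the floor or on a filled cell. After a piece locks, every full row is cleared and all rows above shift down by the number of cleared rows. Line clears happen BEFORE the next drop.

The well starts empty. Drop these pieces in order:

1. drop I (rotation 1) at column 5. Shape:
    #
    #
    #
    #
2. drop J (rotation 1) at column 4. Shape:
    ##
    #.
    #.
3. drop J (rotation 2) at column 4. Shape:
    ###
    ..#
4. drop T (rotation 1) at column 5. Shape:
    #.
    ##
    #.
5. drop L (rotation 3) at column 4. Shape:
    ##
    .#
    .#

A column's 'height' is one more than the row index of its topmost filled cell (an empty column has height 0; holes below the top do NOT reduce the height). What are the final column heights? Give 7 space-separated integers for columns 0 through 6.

Drop 1: I rot1 at col 5 lands with bottom-row=0; cleared 0 line(s) (total 0); column heights now [0 0 0 0 0 4 0], max=4
Drop 2: J rot1 at col 4 lands with bottom-row=2; cleared 0 line(s) (total 0); column heights now [0 0 0 0 5 5 0], max=5
Drop 3: J rot2 at col 4 lands with bottom-row=4; cleared 0 line(s) (total 0); column heights now [0 0 0 0 6 6 6], max=6
Drop 4: T rot1 at col 5 lands with bottom-row=6; cleared 0 line(s) (total 0); column heights now [0 0 0 0 6 9 8], max=9
Drop 5: L rot3 at col 4 lands with bottom-row=9; cleared 0 line(s) (total 0); column heights now [0 0 0 0 12 12 8], max=12

Answer: 0 0 0 0 12 12 8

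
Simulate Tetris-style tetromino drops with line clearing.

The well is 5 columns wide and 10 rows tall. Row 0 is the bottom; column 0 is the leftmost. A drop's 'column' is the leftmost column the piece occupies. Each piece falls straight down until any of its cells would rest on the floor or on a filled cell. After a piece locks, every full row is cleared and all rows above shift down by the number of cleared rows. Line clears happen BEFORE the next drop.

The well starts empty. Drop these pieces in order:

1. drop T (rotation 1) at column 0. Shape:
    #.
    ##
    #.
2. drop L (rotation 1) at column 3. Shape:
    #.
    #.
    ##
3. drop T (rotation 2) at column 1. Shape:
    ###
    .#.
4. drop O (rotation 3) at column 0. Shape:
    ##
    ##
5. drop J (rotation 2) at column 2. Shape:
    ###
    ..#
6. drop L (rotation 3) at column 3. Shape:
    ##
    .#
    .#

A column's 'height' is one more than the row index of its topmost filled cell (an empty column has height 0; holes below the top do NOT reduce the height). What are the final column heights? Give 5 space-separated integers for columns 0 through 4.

Drop 1: T rot1 at col 0 lands with bottom-row=0; cleared 0 line(s) (total 0); column heights now [3 2 0 0 0], max=3
Drop 2: L rot1 at col 3 lands with bottom-row=0; cleared 0 line(s) (total 0); column heights now [3 2 0 3 1], max=3
Drop 3: T rot2 at col 1 lands with bottom-row=2; cleared 0 line(s) (total 0); column heights now [3 4 4 4 1], max=4
Drop 4: O rot3 at col 0 lands with bottom-row=4; cleared 0 line(s) (total 0); column heights now [6 6 4 4 1], max=6
Drop 5: J rot2 at col 2 lands with bottom-row=3; cleared 1 line(s) (total 1); column heights now [5 5 4 4 4], max=5
Drop 6: L rot3 at col 3 lands with bottom-row=4; cleared 0 line(s) (total 1); column heights now [5 5 4 7 7], max=7

Answer: 5 5 4 7 7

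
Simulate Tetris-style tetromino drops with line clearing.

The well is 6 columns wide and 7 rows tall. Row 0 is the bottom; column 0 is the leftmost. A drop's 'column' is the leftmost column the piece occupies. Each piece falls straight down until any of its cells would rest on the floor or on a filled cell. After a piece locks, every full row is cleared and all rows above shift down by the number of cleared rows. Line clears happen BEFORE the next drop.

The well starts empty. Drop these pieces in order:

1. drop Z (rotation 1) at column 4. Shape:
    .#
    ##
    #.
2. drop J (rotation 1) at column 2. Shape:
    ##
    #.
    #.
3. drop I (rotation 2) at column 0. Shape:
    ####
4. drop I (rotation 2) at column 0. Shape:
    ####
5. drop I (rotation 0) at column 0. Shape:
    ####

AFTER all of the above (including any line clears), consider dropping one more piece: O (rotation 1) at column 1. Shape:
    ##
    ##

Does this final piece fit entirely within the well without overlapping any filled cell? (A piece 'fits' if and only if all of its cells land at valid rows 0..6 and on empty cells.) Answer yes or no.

Drop 1: Z rot1 at col 4 lands with bottom-row=0; cleared 0 line(s) (total 0); column heights now [0 0 0 0 2 3], max=3
Drop 2: J rot1 at col 2 lands with bottom-row=0; cleared 0 line(s) (total 0); column heights now [0 0 3 3 2 3], max=3
Drop 3: I rot2 at col 0 lands with bottom-row=3; cleared 0 line(s) (total 0); column heights now [4 4 4 4 2 3], max=4
Drop 4: I rot2 at col 0 lands with bottom-row=4; cleared 0 line(s) (total 0); column heights now [5 5 5 5 2 3], max=5
Drop 5: I rot0 at col 0 lands with bottom-row=5; cleared 0 line(s) (total 0); column heights now [6 6 6 6 2 3], max=6
Test piece O rot1 at col 1 (width 2): heights before test = [6 6 6 6 2 3]; fits = False

Answer: no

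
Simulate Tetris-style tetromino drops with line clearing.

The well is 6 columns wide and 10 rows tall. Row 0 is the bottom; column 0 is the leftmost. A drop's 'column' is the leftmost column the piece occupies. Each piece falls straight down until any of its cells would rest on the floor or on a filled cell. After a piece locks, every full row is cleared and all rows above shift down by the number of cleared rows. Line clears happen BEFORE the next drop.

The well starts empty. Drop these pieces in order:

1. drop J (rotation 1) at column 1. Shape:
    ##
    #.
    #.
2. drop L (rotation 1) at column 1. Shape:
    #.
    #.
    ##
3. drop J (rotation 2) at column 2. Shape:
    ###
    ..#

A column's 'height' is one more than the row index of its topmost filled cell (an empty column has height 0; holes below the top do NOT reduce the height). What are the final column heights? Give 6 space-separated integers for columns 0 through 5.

Answer: 0 6 5 5 5 0

Derivation:
Drop 1: J rot1 at col 1 lands with bottom-row=0; cleared 0 line(s) (total 0); column heights now [0 3 3 0 0 0], max=3
Drop 2: L rot1 at col 1 lands with bottom-row=3; cleared 0 line(s) (total 0); column heights now [0 6 4 0 0 0], max=6
Drop 3: J rot2 at col 2 lands with bottom-row=3; cleared 0 line(s) (total 0); column heights now [0 6 5 5 5 0], max=6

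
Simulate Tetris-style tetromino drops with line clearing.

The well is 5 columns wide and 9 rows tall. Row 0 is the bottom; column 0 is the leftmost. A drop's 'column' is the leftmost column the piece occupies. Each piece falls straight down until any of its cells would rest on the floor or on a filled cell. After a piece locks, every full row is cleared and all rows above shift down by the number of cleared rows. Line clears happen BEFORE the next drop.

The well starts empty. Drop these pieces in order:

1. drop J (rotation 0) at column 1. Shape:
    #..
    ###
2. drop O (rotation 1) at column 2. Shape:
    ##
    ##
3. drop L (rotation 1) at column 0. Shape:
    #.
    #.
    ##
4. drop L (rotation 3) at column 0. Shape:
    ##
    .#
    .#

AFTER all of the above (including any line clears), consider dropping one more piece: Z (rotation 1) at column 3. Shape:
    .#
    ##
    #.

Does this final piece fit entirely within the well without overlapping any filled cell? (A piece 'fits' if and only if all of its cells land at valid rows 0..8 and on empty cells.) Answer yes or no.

Drop 1: J rot0 at col 1 lands with bottom-row=0; cleared 0 line(s) (total 0); column heights now [0 2 1 1 0], max=2
Drop 2: O rot1 at col 2 lands with bottom-row=1; cleared 0 line(s) (total 0); column heights now [0 2 3 3 0], max=3
Drop 3: L rot1 at col 0 lands with bottom-row=2; cleared 0 line(s) (total 0); column heights now [5 3 3 3 0], max=5
Drop 4: L rot3 at col 0 lands with bottom-row=3; cleared 0 line(s) (total 0); column heights now [6 6 3 3 0], max=6
Test piece Z rot1 at col 3 (width 2): heights before test = [6 6 3 3 0]; fits = True

Answer: yes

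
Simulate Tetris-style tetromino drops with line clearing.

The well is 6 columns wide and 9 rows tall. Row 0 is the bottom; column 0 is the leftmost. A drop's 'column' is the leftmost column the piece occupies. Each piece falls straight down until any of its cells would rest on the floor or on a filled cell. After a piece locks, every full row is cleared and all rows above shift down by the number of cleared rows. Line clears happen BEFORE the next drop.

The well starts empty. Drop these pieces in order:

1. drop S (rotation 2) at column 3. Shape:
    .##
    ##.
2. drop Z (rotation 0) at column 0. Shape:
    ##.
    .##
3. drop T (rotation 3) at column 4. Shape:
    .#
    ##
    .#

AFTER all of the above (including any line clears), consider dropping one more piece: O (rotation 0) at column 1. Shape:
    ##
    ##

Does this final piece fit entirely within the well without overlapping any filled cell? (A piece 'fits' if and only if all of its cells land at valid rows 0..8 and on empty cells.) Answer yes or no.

Answer: yes

Derivation:
Drop 1: S rot2 at col 3 lands with bottom-row=0; cleared 0 line(s) (total 0); column heights now [0 0 0 1 2 2], max=2
Drop 2: Z rot0 at col 0 lands with bottom-row=0; cleared 0 line(s) (total 0); column heights now [2 2 1 1 2 2], max=2
Drop 3: T rot3 at col 4 lands with bottom-row=2; cleared 0 line(s) (total 0); column heights now [2 2 1 1 4 5], max=5
Test piece O rot0 at col 1 (width 2): heights before test = [2 2 1 1 4 5]; fits = True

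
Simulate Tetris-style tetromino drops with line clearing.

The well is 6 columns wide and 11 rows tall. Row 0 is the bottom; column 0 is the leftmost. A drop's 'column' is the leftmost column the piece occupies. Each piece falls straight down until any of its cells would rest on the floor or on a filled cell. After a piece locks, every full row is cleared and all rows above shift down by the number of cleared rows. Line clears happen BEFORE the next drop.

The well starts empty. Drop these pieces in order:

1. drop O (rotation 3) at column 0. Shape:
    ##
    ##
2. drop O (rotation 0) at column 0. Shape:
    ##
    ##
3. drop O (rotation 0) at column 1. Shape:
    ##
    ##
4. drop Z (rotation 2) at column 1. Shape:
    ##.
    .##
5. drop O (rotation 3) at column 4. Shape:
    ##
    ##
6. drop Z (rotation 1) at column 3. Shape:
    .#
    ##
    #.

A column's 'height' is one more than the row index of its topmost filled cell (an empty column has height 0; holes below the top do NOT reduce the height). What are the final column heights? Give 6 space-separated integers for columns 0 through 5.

Drop 1: O rot3 at col 0 lands with bottom-row=0; cleared 0 line(s) (total 0); column heights now [2 2 0 0 0 0], max=2
Drop 2: O rot0 at col 0 lands with bottom-row=2; cleared 0 line(s) (total 0); column heights now [4 4 0 0 0 0], max=4
Drop 3: O rot0 at col 1 lands with bottom-row=4; cleared 0 line(s) (total 0); column heights now [4 6 6 0 0 0], max=6
Drop 4: Z rot2 at col 1 lands with bottom-row=6; cleared 0 line(s) (total 0); column heights now [4 8 8 7 0 0], max=8
Drop 5: O rot3 at col 4 lands with bottom-row=0; cleared 0 line(s) (total 0); column heights now [4 8 8 7 2 2], max=8
Drop 6: Z rot1 at col 3 lands with bottom-row=7; cleared 0 line(s) (total 0); column heights now [4 8 8 9 10 2], max=10

Answer: 4 8 8 9 10 2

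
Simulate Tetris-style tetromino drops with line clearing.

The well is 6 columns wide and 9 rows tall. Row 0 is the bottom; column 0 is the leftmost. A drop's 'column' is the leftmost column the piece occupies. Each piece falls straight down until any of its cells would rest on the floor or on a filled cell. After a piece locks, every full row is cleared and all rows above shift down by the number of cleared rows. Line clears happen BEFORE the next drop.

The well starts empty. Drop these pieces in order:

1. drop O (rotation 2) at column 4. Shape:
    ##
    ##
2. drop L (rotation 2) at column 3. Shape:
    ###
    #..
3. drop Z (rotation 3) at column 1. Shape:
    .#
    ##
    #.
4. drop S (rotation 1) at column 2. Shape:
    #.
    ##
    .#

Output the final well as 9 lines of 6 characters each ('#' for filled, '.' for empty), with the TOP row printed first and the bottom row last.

Drop 1: O rot2 at col 4 lands with bottom-row=0; cleared 0 line(s) (total 0); column heights now [0 0 0 0 2 2], max=2
Drop 2: L rot2 at col 3 lands with bottom-row=1; cleared 0 line(s) (total 0); column heights now [0 0 0 3 3 3], max=3
Drop 3: Z rot3 at col 1 lands with bottom-row=0; cleared 0 line(s) (total 0); column heights now [0 2 3 3 3 3], max=3
Drop 4: S rot1 at col 2 lands with bottom-row=3; cleared 0 line(s) (total 0); column heights now [0 2 6 5 3 3], max=6

Answer: ......
......
......
..#...
..##..
...#..
..####
.#####
.#..##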